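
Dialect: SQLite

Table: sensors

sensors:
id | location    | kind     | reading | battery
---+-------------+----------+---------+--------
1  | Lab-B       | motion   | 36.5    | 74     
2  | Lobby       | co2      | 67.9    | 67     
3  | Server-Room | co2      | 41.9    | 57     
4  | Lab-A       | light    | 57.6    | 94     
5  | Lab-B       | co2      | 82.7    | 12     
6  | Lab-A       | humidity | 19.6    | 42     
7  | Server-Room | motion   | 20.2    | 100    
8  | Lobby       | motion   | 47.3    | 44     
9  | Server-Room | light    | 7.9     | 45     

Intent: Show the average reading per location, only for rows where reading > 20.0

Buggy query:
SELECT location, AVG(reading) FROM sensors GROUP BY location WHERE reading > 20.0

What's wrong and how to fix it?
Bug: WHERE cannot follow GROUP BY

Fix: Place WHERE between FROM and GROUP BY

Corrected query:
SELECT location, AVG(reading) FROM sensors WHERE reading > 20.0 GROUP BY location

Result:
location    | AVG(reading)
------------+-------------
Lab-A       | 57.6        
Lab-B       | 59.6        
Lobby       | 57.6        
Server-Room | 31.05       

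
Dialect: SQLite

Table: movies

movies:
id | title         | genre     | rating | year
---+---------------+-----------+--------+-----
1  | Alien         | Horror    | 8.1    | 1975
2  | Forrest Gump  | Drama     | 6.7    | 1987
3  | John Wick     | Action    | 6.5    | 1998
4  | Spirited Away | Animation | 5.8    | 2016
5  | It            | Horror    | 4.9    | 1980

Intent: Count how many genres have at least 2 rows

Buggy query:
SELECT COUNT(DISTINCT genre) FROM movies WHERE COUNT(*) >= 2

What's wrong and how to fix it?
Bug: WHERE filters individual rows, not groups, so a group-level COUNT is invalid there

Fix: Use a subquery that GROUPs and filters with HAVING, then count its rows

Corrected query:
SELECT COUNT(*) FROM (SELECT genre FROM movies GROUP BY genre HAVING COUNT(*) >= 2)

Result:
COUNT(*)
--------
1       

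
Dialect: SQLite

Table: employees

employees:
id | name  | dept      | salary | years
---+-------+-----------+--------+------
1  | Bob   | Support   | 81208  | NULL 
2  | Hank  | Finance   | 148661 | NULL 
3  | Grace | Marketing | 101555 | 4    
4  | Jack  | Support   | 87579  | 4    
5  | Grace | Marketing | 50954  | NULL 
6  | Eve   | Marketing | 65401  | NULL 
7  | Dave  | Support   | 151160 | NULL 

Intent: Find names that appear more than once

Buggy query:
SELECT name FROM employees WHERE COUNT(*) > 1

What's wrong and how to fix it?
Bug: COUNT(*) is an aggregate and cannot be used in WHERE

Fix: Group first, then use HAVING for the count condition

Corrected query:
SELECT name FROM employees GROUP BY name HAVING COUNT(*) > 1

Result:
name 
-----
Grace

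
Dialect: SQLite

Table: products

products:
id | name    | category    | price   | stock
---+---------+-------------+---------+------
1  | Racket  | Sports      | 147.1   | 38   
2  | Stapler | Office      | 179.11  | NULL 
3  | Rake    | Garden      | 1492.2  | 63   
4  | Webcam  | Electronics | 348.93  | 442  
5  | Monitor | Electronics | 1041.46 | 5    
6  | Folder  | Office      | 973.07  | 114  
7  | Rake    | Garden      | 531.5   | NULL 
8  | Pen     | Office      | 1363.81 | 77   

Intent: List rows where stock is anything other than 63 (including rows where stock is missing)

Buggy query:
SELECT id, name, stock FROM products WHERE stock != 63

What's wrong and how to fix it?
Bug: 'stock != 63' is unknown when stock is NULL, so NULL rows are silently excluded

Fix: Handle NULL separately with IS NULL alongside the inequality

Corrected query:
SELECT id, name, stock FROM products WHERE stock != 63 OR stock IS NULL

Result:
id | name    | stock
---+---------+------
1  | Racket  | 38   
2  | Stapler | NULL 
4  | Webcam  | 442  
5  | Monitor | 5    
6  | Folder  | 114  
7  | Rake    | NULL 
8  | Pen     | 77   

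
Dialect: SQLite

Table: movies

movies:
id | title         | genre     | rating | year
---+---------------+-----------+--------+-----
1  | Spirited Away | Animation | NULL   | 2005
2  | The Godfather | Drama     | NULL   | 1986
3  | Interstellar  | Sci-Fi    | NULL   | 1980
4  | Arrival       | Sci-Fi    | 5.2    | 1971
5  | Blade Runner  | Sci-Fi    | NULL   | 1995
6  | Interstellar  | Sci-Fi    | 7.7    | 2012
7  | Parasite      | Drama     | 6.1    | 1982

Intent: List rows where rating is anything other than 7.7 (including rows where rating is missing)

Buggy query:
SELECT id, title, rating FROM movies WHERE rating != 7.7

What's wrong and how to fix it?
Bug: Inequality against NULL is unknown, not true; rows with NULL are dropped

Fix: Handle NULL separately with IS NULL alongside the inequality

Corrected query:
SELECT id, title, rating FROM movies WHERE rating != 7.7 OR rating IS NULL

Result:
id | title         | rating
---+---------------+-------
1  | Spirited Away | NULL  
2  | The Godfather | NULL  
3  | Interstellar  | NULL  
4  | Arrival       | 5.2   
5  | Blade Runner  | NULL  
7  | Parasite      | 6.1   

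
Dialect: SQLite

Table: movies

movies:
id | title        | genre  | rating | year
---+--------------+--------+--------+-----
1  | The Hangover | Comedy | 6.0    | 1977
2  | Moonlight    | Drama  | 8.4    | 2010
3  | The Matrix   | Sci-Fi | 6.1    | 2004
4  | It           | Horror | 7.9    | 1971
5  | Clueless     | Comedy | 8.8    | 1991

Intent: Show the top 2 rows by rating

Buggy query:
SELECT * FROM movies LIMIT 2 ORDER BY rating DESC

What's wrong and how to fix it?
Bug: ORDER BY cannot follow LIMIT; LIMIT is the final clause

Fix: Sort with ORDER BY, then apply LIMIT

Corrected query:
SELECT * FROM movies ORDER BY rating DESC LIMIT 2

Result:
id | title     | genre  | rating | year
---+-----------+--------+--------+-----
5  | Clueless  | Comedy | 8.8    | 1991
2  | Moonlight | Drama  | 8.4    | 2010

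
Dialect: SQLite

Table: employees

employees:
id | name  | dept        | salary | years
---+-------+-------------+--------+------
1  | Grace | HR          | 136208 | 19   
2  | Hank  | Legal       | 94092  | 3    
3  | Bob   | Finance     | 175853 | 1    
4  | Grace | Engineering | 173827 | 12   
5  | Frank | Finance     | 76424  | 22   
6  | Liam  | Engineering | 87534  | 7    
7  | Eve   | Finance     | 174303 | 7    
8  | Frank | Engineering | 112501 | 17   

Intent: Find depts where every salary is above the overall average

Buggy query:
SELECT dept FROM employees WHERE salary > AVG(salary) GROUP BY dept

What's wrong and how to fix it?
Bug: WHERE evaluates per row before aggregation, so AVG() is unavailable

Fix: Compute the overall average in a scalar subquery and compare each group's MIN against it in HAVING

Corrected query:
SELECT dept FROM employees GROUP BY dept HAVING MIN(salary) > (SELECT AVG(salary) FROM employees)

Result:
dept
----
HR  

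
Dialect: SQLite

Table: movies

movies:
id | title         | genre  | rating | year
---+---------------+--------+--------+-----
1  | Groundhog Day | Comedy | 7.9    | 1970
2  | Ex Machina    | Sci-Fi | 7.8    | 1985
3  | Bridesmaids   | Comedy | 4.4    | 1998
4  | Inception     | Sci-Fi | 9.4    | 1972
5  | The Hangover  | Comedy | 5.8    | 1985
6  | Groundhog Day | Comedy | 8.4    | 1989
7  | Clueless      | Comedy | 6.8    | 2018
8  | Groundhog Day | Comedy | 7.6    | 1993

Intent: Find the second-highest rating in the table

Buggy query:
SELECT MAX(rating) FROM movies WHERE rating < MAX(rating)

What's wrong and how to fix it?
Bug: The inner MAX is an aggregate inside WHERE, which is not allowed

Fix: Put the inner MAX in a scalar subquery

Corrected query:
SELECT MAX(rating) FROM movies WHERE rating < (SELECT MAX(rating) FROM movies)

Result:
MAX(rating)
-----------
8.4        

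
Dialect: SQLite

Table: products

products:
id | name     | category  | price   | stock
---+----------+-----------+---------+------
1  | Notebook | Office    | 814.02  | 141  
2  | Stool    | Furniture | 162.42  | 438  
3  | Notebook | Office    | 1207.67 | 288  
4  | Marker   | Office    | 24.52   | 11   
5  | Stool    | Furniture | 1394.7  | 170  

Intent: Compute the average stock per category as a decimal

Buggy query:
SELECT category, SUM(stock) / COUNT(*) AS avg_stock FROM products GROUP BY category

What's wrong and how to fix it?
Bug: Both operands are integers, so '/' performs integer division and truncates

Fix: Multiply by 1.0 (or CAST to REAL) to force floating-point division

Corrected query:
SELECT category, SUM(stock) * 1.0 / COUNT(*) AS avg_stock FROM products GROUP BY category

Result:
category  | avg_stock 
----------+-----------
Furniture | 304       
Office    | 146.666667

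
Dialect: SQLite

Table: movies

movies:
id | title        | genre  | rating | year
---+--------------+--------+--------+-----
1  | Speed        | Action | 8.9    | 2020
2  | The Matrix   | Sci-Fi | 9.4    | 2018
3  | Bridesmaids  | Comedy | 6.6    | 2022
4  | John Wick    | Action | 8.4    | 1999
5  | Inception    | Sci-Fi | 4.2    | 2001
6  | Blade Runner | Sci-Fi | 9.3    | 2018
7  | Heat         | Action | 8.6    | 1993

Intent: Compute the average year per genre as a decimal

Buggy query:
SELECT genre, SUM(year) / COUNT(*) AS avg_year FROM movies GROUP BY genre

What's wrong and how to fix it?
Bug: SUM(year) and COUNT(*) are both integers; the division truncates the fractional part

Fix: Multiply by 1.0 (or CAST to REAL) to force floating-point division

Corrected query:
SELECT genre, SUM(year) * 1.0 / COUNT(*) AS avg_year FROM movies GROUP BY genre

Result:
genre  | avg_year   
-------+------------
Action | 2004       
Comedy | 2022       
Sci-Fi | 2012.333333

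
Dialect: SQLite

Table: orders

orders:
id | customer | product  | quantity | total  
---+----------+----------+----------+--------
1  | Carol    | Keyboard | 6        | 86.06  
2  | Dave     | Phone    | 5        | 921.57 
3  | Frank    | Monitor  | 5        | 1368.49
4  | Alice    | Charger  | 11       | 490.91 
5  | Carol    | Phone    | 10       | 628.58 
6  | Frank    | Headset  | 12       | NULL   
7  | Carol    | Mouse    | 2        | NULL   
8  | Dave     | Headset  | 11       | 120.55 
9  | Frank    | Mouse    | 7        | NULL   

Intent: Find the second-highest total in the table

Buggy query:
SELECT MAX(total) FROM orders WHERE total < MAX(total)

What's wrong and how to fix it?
Bug: The inner MAX is an aggregate inside WHERE, which is not allowed

Fix: Put the inner MAX in a scalar subquery

Corrected query:
SELECT MAX(total) FROM orders WHERE total < (SELECT MAX(total) FROM orders)

Result:
MAX(total)
----------
921.57    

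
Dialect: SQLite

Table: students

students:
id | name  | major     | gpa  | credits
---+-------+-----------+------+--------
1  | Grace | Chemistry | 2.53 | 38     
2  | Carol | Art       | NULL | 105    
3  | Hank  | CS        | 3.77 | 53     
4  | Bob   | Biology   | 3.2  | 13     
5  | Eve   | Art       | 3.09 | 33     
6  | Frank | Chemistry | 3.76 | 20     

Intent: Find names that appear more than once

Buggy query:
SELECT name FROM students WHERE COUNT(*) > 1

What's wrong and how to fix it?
Bug: COUNT(*) is an aggregate and cannot be used in WHERE

Fix: GROUP BY name, then filter groups with HAVING COUNT(*) > 1

Corrected query:
SELECT name FROM students GROUP BY name HAVING COUNT(*) > 1

Result:
(no rows)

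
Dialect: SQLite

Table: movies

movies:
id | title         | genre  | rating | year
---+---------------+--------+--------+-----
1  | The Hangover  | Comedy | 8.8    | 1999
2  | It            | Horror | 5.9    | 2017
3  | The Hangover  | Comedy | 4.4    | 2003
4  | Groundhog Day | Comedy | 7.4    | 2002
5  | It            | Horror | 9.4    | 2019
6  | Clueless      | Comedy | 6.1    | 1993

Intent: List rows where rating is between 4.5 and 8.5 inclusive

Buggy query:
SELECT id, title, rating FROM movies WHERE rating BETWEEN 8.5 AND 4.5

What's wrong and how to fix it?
Bug: BETWEEN expects the lower bound first; with 8.5 AND 4.5 the range is empty

Fix: Write BETWEEN 4.5 AND 8.5

Corrected query:
SELECT id, title, rating FROM movies WHERE rating BETWEEN 4.5 AND 8.5

Result:
id | title         | rating
---+---------------+-------
2  | It            | 5.9   
4  | Groundhog Day | 7.4   
6  | Clueless      | 6.1   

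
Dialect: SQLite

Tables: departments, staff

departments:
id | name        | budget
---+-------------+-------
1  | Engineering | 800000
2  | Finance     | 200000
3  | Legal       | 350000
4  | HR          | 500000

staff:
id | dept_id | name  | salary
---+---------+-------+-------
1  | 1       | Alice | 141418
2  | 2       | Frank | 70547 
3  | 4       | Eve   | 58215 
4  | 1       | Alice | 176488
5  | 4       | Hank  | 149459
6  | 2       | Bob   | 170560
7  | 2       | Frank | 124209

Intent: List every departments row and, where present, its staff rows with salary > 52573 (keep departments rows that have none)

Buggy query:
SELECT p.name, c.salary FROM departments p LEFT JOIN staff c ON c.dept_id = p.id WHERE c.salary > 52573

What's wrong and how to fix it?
Bug: Filtering c.salary in WHERE discards the NULL rows produced by LEFT JOIN, turning it into an inner join

Fix: Put 'c.salary > 52573' in the JOIN's ON clause instead of WHERE

Corrected query:
SELECT p.name, c.salary FROM departments p LEFT JOIN staff c ON c.dept_id = p.id AND c.salary > 52573

Result:
name        | salary
------------+-------
Engineering | 141418
Engineering | 176488
Finance     | 70547 
Finance     | 124209
Finance     | 170560
Legal       | NULL  
HR          | 58215 
HR          | 149459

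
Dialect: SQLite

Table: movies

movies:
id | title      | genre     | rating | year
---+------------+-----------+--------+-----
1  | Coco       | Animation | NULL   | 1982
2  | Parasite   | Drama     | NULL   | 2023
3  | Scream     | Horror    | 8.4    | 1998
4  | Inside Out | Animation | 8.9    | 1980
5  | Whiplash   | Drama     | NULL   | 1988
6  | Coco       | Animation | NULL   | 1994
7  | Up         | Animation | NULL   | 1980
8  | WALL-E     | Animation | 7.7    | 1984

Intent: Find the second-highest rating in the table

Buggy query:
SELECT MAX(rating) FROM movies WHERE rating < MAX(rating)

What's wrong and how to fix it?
Bug: The inner MAX is an aggregate inside WHERE, which is not allowed

Fix: Compute the overall MAX in a subquery, then take MAX of rows below it

Corrected query:
SELECT MAX(rating) FROM movies WHERE rating < (SELECT MAX(rating) FROM movies)

Result:
MAX(rating)
-----------
8.4        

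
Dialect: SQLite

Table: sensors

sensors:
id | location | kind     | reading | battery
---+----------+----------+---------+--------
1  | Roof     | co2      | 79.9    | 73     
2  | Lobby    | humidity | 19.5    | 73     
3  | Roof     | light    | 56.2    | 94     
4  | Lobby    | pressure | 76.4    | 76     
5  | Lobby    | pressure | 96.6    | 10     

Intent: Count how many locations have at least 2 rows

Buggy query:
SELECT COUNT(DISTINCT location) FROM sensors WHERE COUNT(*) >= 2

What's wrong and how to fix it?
Bug: COUNT(*) cannot appear in WHERE; the per-group count doesn't exist yet

Fix: Use a subquery that GROUPs and filters with HAVING, then count its rows

Corrected query:
SELECT COUNT(*) FROM (SELECT location FROM sensors GROUP BY location HAVING COUNT(*) >= 2)

Result:
COUNT(*)
--------
2       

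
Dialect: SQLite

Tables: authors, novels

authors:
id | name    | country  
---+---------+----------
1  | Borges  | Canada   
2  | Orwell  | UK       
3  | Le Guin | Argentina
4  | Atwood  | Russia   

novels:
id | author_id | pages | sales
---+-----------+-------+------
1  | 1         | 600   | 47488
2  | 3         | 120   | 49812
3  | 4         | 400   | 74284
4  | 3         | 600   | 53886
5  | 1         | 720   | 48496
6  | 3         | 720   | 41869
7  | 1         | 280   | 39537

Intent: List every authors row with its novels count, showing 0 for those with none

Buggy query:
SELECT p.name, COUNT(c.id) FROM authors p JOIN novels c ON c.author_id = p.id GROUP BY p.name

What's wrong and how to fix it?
Bug: INNER JOIN drops authors rows that have no matching novels rows

Fix: Switch to LEFT JOIN to retain unmatched parent rows

Corrected query:
SELECT p.name, COUNT(c.id) FROM authors p LEFT JOIN novels c ON c.author_id = p.id GROUP BY p.name

Result:
name    | COUNT(c.id)
--------+------------
Atwood  | 1          
Borges  | 3          
Le Guin | 3          
Orwell  | 0          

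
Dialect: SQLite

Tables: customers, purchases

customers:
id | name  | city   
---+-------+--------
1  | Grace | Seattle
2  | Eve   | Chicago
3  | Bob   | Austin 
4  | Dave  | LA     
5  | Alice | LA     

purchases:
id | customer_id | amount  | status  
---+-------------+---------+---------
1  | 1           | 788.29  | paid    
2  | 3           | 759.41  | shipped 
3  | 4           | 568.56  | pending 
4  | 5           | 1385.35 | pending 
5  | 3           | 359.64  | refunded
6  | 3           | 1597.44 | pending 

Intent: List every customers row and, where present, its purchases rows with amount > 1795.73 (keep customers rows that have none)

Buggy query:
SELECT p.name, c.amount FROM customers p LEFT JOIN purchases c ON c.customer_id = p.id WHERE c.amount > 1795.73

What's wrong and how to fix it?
Bug: A WHERE condition on the right-hand table after LEFT JOIN drops unmatched parents

Fix: Move the right-table condition into the ON clause so unmatched parents are kept

Corrected query:
SELECT p.name, c.amount FROM customers p LEFT JOIN purchases c ON c.customer_id = p.id AND c.amount > 1795.73

Result:
name  | amount
------+-------
Grace | NULL  
Eve   | NULL  
Bob   | NULL  
Dave  | NULL  
Alice | NULL  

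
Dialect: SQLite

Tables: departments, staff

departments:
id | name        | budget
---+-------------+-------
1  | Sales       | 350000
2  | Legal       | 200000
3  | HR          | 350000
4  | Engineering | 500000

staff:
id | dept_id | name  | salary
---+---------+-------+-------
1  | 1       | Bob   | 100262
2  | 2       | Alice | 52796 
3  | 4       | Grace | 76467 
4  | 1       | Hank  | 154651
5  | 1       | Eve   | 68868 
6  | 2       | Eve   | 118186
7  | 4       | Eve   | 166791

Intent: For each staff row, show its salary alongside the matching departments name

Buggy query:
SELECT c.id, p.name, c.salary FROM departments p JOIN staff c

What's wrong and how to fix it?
Bug: JOIN with no ON clause produces a cartesian product; every staff row pairs with every departments row

Fix: Specify the join condition linking the foreign key to the parent id

Corrected query:
SELECT c.id, p.name, c.salary FROM departments p JOIN staff c ON c.dept_id = p.id

Result:
id | name        | salary
---+-------------+-------
1  | Sales       | 100262
2  | Legal       | 52796 
3  | Engineering | 76467 
4  | Sales       | 154651
5  | Sales       | 68868 
6  | Legal       | 118186
7  | Engineering | 166791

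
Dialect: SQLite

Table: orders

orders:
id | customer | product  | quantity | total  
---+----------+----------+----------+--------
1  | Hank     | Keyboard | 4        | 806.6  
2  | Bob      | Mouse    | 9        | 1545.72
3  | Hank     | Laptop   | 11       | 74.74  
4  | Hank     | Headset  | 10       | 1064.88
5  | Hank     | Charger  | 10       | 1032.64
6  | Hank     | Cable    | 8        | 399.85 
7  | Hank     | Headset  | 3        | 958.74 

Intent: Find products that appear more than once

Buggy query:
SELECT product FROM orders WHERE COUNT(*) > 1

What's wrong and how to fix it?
Bug: WHERE can't reference COUNT(*); aggregates are computed after WHERE

Fix: GROUP BY product, then filter groups with HAVING COUNT(*) > 1

Corrected query:
SELECT product FROM orders GROUP BY product HAVING COUNT(*) > 1

Result:
product
-------
Headset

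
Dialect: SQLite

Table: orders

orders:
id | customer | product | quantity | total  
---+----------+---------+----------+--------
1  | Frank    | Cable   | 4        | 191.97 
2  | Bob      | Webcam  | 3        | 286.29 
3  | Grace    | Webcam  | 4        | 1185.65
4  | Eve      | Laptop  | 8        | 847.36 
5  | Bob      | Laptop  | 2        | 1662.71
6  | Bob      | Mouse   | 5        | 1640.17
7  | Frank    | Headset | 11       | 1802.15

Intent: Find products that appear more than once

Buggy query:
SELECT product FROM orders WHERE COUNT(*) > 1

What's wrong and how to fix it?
Bug: COUNT(*) is an aggregate and cannot be used in WHERE

Fix: GROUP BY product, then filter groups with HAVING COUNT(*) > 1

Corrected query:
SELECT product FROM orders GROUP BY product HAVING COUNT(*) > 1

Result:
product
-------
Laptop 
Webcam 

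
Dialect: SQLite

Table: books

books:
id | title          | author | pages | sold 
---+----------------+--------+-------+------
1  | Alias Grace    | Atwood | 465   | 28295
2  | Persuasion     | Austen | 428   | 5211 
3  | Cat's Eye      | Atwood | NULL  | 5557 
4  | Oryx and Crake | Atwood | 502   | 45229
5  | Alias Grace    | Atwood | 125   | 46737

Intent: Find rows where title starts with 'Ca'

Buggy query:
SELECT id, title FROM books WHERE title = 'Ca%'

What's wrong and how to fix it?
Bug: Wildcards only work with LIKE; '=' treats '%' as a literal character

Fix: Replace '=' with LIKE so 'Ca%' is treated as a pattern

Corrected query:
SELECT id, title FROM books WHERE title LIKE 'Ca%'

Result:
id | title    
---+----------
3  | Cat's Eye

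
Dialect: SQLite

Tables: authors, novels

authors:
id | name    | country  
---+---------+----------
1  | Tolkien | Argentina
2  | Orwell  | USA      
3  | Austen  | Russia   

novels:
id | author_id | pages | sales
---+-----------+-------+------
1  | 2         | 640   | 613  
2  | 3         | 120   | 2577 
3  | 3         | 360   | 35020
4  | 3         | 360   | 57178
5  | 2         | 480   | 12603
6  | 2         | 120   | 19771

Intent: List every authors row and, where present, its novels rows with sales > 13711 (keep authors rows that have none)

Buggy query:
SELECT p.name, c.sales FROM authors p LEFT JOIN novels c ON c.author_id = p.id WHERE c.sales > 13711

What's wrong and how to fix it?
Bug: Filtering c.sales in WHERE discards the NULL rows produced by LEFT JOIN, turning it into an inner join

Fix: Put 'c.sales > 13711' in the JOIN's ON clause instead of WHERE

Corrected query:
SELECT p.name, c.sales FROM authors p LEFT JOIN novels c ON c.author_id = p.id AND c.sales > 13711

Result:
name    | sales
--------+------
Tolkien | NULL 
Orwell  | 19771
Austen  | 35020
Austen  | 57178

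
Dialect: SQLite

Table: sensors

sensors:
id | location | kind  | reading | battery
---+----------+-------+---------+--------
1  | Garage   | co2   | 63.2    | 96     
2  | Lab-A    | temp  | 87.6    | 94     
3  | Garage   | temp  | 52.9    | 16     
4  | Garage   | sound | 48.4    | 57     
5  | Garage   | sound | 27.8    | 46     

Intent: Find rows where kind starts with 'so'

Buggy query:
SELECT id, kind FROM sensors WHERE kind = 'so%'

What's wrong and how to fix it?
Bug: '=' compares the literal string including the % character; pattern matching needs LIKE

Fix: Replace '=' with LIKE so 'so%' is treated as a pattern

Corrected query:
SELECT id, kind FROM sensors WHERE kind LIKE 'so%'

Result:
id | kind 
---+------
4  | sound
5  | sound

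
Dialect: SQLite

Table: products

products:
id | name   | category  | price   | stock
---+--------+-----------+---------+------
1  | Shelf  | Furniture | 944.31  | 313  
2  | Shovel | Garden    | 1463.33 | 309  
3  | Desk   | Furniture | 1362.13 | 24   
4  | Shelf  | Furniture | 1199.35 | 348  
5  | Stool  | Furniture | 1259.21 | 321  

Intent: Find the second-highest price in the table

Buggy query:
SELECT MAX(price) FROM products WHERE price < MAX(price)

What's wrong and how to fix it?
Bug: The inner MAX is an aggregate inside WHERE, which is not allowed

Fix: Compute the overall MAX in a subquery, then take MAX of rows below it

Corrected query:
SELECT MAX(price) FROM products WHERE price < (SELECT MAX(price) FROM products)

Result:
MAX(price)
----------
1362.13   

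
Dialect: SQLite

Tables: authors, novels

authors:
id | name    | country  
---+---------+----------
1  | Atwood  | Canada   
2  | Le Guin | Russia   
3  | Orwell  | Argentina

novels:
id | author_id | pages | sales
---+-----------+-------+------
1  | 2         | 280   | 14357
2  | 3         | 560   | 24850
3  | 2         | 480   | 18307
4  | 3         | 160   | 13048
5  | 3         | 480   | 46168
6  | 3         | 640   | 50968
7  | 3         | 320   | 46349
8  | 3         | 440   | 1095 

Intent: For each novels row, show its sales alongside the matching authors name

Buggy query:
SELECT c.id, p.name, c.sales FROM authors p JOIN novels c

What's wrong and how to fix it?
Bug: JOIN with no ON clause produces a cartesian product; every novels row pairs with every authors row

Fix: Add ON c.author_id = p.id to the JOIN

Corrected query:
SELECT c.id, p.name, c.sales FROM authors p JOIN novels c ON c.author_id = p.id

Result:
id | name    | sales
---+---------+------
1  | Le Guin | 14357
2  | Orwell  | 24850
3  | Le Guin | 18307
4  | Orwell  | 13048
5  | Orwell  | 46168
6  | Orwell  | 50968
7  | Orwell  | 46349
8  | Orwell  | 1095 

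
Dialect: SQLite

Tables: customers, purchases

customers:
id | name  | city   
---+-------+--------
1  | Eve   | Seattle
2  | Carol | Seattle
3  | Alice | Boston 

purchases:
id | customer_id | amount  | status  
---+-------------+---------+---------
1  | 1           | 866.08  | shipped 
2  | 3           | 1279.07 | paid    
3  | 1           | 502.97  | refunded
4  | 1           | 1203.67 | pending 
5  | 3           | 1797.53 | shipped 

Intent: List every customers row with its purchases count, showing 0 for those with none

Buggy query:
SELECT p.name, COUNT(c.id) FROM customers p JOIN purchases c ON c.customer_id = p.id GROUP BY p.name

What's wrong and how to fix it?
Bug: INNER JOIN drops customers rows that have no matching purchases rows

Fix: Use LEFT JOIN so parents without children still appear (COUNT(c.id) gives 0)

Corrected query:
SELECT p.name, COUNT(c.id) FROM customers p LEFT JOIN purchases c ON c.customer_id = p.id GROUP BY p.name

Result:
name  | COUNT(c.id)
------+------------
Alice | 2          
Carol | 0          
Eve   | 3          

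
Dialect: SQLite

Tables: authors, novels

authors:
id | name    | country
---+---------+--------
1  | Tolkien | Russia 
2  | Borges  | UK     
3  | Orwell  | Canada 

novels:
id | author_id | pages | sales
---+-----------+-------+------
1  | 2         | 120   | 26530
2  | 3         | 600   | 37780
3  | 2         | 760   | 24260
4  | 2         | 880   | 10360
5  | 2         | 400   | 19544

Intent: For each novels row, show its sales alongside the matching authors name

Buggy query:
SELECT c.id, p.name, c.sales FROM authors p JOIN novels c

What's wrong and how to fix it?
Bug: JOIN with no ON clause produces a cartesian product; every novels row pairs with every authors row

Fix: Add ON c.author_id = p.id to the JOIN

Corrected query:
SELECT c.id, p.name, c.sales FROM authors p JOIN novels c ON c.author_id = p.id

Result:
id | name   | sales
---+--------+------
1  | Borges | 26530
2  | Orwell | 37780
3  | Borges | 24260
4  | Borges | 10360
5  | Borges | 19544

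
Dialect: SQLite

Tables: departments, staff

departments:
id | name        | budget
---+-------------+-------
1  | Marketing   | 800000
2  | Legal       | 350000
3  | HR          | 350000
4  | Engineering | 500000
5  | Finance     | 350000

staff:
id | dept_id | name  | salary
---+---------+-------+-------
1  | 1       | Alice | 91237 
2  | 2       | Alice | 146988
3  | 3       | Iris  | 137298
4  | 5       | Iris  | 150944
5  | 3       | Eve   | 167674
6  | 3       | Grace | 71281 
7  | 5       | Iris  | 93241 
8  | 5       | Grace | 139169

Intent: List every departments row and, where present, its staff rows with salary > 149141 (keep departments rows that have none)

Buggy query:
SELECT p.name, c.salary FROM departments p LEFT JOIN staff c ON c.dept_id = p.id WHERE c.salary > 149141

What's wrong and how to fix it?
Bug: Filtering c.salary in WHERE discards the NULL rows produced by LEFT JOIN, turning it into an inner join

Fix: Move the right-table condition into the ON clause so unmatched parents are kept

Corrected query:
SELECT p.name, c.salary FROM departments p LEFT JOIN staff c ON c.dept_id = p.id AND c.salary > 149141

Result:
name        | salary
------------+-------
Marketing   | NULL  
Legal       | NULL  
HR          | 167674
Engineering | NULL  
Finance     | 150944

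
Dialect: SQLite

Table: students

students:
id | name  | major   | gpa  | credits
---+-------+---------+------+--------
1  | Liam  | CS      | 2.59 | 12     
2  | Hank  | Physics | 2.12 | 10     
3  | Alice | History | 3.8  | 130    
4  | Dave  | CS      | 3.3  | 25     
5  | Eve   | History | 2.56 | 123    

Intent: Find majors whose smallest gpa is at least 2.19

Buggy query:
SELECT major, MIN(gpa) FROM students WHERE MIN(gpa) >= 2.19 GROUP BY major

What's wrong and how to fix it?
Bug: MIN() in WHERE is a misuse of aggregate

Fix: Replace WHERE with HAVING after the GROUP BY

Corrected query:
SELECT major, MIN(gpa) FROM students GROUP BY major HAVING MIN(gpa) >= 2.19

Result:
major   | MIN(gpa)
--------+---------
CS      | 2.59    
History | 2.56    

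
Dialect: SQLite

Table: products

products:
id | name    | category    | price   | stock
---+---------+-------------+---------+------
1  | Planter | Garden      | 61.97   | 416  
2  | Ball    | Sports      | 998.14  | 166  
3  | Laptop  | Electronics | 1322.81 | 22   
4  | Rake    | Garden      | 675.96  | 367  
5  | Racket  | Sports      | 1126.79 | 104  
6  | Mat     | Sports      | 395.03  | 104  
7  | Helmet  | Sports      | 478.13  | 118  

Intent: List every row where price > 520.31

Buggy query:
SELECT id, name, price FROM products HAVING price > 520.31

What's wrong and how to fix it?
Bug: HAVING filters the output of aggregation, but this query has no GROUP BY and no aggregate functions, so SQLite rejects it (HAVING clause on a non-aggregate query); the condition here is per row

Fix: Use WHERE for row-level filtering

Corrected query:
SELECT id, name, price FROM products WHERE price > 520.31

Result:
id | name   | price  
---+--------+--------
2  | Ball   | 998.14 
3  | Laptop | 1322.81
4  | Rake   | 675.96 
5  | Racket | 1126.79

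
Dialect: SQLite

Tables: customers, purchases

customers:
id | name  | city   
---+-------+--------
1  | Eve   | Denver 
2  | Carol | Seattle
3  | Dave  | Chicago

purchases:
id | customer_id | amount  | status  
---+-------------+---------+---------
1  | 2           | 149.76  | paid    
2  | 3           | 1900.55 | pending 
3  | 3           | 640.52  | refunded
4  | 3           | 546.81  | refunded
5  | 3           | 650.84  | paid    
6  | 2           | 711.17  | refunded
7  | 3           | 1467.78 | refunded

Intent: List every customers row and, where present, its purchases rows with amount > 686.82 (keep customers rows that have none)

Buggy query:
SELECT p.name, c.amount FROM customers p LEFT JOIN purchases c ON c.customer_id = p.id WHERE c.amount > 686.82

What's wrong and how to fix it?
Bug: Filtering c.amount in WHERE discards the NULL rows produced by LEFT JOIN, turning it into an inner join

Fix: Put 'c.amount > 686.82' in the JOIN's ON clause instead of WHERE

Corrected query:
SELECT p.name, c.amount FROM customers p LEFT JOIN purchases c ON c.customer_id = p.id AND c.amount > 686.82

Result:
name  | amount 
------+--------
Eve   | NULL   
Carol | 711.17 
Dave  | 1467.78
Dave  | 1900.55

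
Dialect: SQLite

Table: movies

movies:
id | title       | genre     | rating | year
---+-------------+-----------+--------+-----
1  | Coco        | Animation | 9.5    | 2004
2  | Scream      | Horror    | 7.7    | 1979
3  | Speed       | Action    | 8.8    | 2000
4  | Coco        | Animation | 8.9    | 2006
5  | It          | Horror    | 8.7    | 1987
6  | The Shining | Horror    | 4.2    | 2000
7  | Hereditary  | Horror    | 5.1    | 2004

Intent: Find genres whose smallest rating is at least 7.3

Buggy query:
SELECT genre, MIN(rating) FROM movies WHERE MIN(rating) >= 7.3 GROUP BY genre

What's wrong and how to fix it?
Bug: MIN() in WHERE is a misuse of aggregate

Fix: Replace WHERE with HAVING after the GROUP BY

Corrected query:
SELECT genre, MIN(rating) FROM movies GROUP BY genre HAVING MIN(rating) >= 7.3

Result:
genre     | MIN(rating)
----------+------------
Action    | 8.8        
Animation | 8.9        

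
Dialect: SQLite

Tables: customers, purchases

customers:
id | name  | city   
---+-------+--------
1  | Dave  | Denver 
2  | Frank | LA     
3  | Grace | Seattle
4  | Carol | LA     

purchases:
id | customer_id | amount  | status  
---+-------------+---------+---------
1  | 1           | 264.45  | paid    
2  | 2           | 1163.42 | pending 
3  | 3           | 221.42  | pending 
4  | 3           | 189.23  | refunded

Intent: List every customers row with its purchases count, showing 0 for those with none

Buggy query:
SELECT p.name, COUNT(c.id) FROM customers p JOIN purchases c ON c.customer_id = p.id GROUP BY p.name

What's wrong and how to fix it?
Bug: INNER JOIN drops customers rows that have no matching purchases rows

Fix: Switch to LEFT JOIN to retain unmatched parent rows

Corrected query:
SELECT p.name, COUNT(c.id) FROM customers p LEFT JOIN purchases c ON c.customer_id = p.id GROUP BY p.name

Result:
name  | COUNT(c.id)
------+------------
Carol | 0          
Dave  | 1          
Frank | 1          
Grace | 2          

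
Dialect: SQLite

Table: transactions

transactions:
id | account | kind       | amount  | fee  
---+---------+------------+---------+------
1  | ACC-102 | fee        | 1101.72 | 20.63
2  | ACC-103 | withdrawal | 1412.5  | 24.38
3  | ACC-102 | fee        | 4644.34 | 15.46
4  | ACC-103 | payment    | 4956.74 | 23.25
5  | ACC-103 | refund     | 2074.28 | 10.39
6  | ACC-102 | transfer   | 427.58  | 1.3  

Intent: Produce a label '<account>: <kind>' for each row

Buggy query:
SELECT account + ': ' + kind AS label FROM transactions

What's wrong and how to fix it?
Bug: '+' is numeric addition; on text columns SQLite converts them to 0 instead of concatenating

Fix: Use the || operator for string concatenation

Corrected query:
SELECT account || ': ' || kind AS label FROM transactions

Result:
label              
-------------------
ACC-102: fee       
ACC-103: withdrawal
ACC-102: fee       
ACC-103: payment   
ACC-103: refund    
ACC-102: transfer  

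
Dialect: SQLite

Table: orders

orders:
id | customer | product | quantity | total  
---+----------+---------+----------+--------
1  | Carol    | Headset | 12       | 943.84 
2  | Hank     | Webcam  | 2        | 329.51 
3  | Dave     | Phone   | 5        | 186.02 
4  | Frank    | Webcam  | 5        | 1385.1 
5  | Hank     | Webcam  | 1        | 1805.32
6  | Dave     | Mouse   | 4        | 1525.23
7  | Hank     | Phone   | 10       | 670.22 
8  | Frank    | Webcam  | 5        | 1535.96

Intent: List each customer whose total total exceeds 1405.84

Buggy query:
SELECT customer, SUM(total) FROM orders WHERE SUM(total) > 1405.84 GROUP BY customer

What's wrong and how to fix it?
Bug: WHERE runs before GROUP BY, so aggregates aren't available there

Fix: Use HAVING (which filters groups after aggregation) instead of WHERE

Corrected query:
SELECT customer, SUM(total) FROM orders GROUP BY customer HAVING SUM(total) > 1405.84

Result:
customer | SUM(total)
---------+-----------
Dave     | 1711.25   
Frank    | 2921.06   
Hank     | 2805.05   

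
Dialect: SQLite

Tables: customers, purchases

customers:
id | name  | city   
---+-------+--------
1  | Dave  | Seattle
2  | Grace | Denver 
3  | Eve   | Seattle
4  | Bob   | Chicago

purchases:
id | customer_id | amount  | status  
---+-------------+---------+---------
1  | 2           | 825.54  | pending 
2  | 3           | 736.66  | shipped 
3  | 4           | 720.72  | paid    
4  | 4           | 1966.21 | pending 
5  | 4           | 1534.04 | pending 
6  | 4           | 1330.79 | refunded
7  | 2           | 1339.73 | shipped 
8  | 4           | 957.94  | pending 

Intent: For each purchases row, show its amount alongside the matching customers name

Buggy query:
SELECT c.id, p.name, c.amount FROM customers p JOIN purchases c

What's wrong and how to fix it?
Bug: JOIN with no ON clause produces a cartesian product; every purchases row pairs with every customers row

Fix: Add ON c.customer_id = p.id to the JOIN

Corrected query:
SELECT c.id, p.name, c.amount FROM customers p JOIN purchases c ON c.customer_id = p.id

Result:
id | name  | amount 
---+-------+--------
1  | Grace | 825.54 
2  | Eve   | 736.66 
3  | Bob   | 720.72 
4  | Bob   | 1966.21
5  | Bob   | 1534.04
6  | Bob   | 1330.79
7  | Grace | 1339.73
8  | Bob   | 957.94 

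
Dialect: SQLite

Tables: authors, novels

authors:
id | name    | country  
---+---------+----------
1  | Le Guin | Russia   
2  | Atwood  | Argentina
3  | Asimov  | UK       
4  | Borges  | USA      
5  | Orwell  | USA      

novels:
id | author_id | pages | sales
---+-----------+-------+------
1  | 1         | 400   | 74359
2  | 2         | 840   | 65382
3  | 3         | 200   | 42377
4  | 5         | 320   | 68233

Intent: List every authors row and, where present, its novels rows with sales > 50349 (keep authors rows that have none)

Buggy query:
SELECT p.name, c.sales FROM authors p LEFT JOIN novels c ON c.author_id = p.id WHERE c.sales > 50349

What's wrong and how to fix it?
Bug: Filtering c.sales in WHERE discards the NULL rows produced by LEFT JOIN, turning it into an inner join

Fix: Put 'c.sales > 50349' in the JOIN's ON clause instead of WHERE

Corrected query:
SELECT p.name, c.sales FROM authors p LEFT JOIN novels c ON c.author_id = p.id AND c.sales > 50349

Result:
name    | sales
--------+------
Le Guin | 74359
Atwood  | 65382
Asimov  | NULL 
Borges  | NULL 
Orwell  | 68233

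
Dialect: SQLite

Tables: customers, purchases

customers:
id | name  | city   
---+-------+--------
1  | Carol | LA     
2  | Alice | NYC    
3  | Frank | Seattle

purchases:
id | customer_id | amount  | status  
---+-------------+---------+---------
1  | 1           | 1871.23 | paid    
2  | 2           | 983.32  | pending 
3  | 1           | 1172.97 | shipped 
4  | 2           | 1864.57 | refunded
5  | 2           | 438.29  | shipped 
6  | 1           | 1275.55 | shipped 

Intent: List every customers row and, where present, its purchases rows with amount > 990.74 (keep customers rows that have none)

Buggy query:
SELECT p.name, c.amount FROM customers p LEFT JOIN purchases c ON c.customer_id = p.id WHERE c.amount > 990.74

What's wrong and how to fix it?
Bug: A WHERE condition on the right-hand table after LEFT JOIN drops unmatched parents

Fix: Move the right-table condition into the ON clause so unmatched parents are kept

Corrected query:
SELECT p.name, c.amount FROM customers p LEFT JOIN purchases c ON c.customer_id = p.id AND c.amount > 990.74

Result:
name  | amount 
------+--------
Carol | 1172.97
Carol | 1275.55
Carol | 1871.23
Alice | 1864.57
Frank | NULL   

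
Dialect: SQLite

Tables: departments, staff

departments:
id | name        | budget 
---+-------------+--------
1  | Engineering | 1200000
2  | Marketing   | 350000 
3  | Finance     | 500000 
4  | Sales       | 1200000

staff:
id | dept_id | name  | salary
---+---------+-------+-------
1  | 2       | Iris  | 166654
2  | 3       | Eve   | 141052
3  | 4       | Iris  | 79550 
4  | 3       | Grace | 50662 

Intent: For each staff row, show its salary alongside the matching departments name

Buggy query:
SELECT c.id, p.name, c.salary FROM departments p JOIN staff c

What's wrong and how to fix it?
Bug: JOIN with no ON clause produces a cartesian product; every staff row pairs with every departments row

Fix: Specify the join condition linking the foreign key to the parent id

Corrected query:
SELECT c.id, p.name, c.salary FROM departments p JOIN staff c ON c.dept_id = p.id

Result:
id | name      | salary
---+-----------+-------
1  | Marketing | 166654
2  | Finance   | 141052
3  | Sales     | 79550 
4  | Finance   | 50662 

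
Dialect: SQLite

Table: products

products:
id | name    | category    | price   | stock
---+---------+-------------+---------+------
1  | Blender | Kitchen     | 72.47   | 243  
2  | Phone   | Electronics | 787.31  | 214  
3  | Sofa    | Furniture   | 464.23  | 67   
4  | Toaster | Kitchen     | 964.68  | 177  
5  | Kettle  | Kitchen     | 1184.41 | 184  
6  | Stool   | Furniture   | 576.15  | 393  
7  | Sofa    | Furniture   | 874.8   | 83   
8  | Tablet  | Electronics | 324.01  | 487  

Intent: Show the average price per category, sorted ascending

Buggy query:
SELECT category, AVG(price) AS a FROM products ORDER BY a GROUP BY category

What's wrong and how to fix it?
Bug: GROUP BY must precede ORDER BY

Fix: Move ORDER BY to the end, after GROUP BY

Corrected query:
SELECT category, AVG(price) AS a FROM products GROUP BY category ORDER BY a

Result:
category    | a         
------------+-----------
Electronics | 555.66    
Furniture   | 638.393333
Kitchen     | 740.52    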